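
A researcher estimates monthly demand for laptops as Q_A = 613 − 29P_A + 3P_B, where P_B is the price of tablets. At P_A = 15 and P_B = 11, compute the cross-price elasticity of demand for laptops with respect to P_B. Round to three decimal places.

0.156

At P_A = 15 and P_B = 11: Q_A = 211.
∂Q_A/∂P_B = 3.
ε = (∂Q_A/∂P_B)(P_B/Q_A) = 3 × (11/211) ≈ 0.156.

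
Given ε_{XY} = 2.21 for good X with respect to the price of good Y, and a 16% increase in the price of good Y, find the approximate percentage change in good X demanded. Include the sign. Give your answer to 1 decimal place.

35.4%

%ΔQ ≈ ε × %ΔP of good Y = 2.21 × (16%) = 35.4%.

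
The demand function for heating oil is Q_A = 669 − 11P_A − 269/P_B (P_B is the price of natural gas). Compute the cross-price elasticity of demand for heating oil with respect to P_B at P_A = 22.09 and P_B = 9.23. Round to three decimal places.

At P_A = 22.09 and P_B = 9.23: Q_A = 396.866.
∂Q_A/∂P_B = 269/P_B² = 3.1575.
ε = (∂Q_A/∂P_B)(P_B/Q_A) = 3.1575 × (9.23/396.866) ≈ 0.073.
ε > 0: substitutes.

0.073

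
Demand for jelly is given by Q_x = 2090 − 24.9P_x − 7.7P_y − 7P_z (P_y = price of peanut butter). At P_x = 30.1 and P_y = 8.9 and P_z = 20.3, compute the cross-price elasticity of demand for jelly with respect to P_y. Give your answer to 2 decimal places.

At P_x = 30.1 and P_y = 8.9 and P_z = 20.3: Q_x = 1129.88.
∂Q_x/∂P_y = -7.7.
ε = (∂Q_x/∂P_y)(P_y/Q_x) = -7.7 × (8.9/1129.88) ≈ -0.06.

-0.06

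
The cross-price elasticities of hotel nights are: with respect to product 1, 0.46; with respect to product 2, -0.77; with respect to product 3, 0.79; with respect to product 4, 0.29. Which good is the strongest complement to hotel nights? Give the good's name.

product 2

Complements have ε < 0. The most negative value is -0.77 (product 2).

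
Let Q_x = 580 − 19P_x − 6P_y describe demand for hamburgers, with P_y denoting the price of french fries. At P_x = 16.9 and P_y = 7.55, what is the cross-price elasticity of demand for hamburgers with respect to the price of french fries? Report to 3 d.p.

-0.212

At P_x = 16.9 and P_y = 7.55: Q_x = 213.6.
∂Q_x/∂P_y = -6.
ε = (∂Q_x/∂P_y)(P_y/Q_x) = -6 × (7.55/213.6) ≈ -0.212.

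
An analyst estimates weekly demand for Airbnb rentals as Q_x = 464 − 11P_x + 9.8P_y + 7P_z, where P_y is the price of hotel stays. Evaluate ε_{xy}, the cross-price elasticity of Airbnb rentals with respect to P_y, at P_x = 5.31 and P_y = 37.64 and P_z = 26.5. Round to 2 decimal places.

At P_x = 5.31 and P_y = 37.64 and P_z = 26.5: Q_x = 959.962.
∂Q_x/∂P_y = 9.8.
ε = (∂Q_x/∂P_y)(P_y/Q_x) = 9.8 × (37.64/959.962) ≈ 0.38.
Since ε > 0, Airbnb rentals and hotel stays are substitutes.

0.38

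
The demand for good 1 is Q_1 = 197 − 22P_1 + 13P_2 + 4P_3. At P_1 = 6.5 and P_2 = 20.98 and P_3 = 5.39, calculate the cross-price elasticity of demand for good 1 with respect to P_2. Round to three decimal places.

0.783

At P_1 = 6.5 and P_2 = 20.98 and P_3 = 5.39: Q_1 = 348.3.
∂Q_1/∂P_2 = 13.
ε = (∂Q_1/∂P_2)(P_2/Q_1) = 13 × (20.98/348.3) ≈ 0.783.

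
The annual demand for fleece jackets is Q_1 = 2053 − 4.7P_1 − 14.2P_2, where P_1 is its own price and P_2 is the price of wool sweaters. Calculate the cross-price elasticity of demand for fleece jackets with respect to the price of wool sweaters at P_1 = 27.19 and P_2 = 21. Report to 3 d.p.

-0.183

At P_1 = 27.19 and P_2 = 21: Q_1 = 1627.007.
∂Q_1/∂P_2 = -14.2.
ε = (∂Q_1/∂P_2)(P_2/Q_1) = -14.2 × (21/1627.007) ≈ -0.183.
Since ε < 0, fleece jackets and wool sweaters are complements.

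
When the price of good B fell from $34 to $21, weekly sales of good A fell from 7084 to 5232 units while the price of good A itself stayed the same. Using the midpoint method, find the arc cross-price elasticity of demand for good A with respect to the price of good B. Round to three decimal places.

0.636

ΔQ_A = 5232 − 7084 = -1852; ΔP_B = 21 − 34 = -13.
Midpoints: Q̄_A = 6158.0, P̄_B = 27.50.
ε = (ΔQ_A/Q̄_A)/(ΔP_B/P̄_B) = (-1852/6158.0)/(-13/27.50) ≈ 0.636.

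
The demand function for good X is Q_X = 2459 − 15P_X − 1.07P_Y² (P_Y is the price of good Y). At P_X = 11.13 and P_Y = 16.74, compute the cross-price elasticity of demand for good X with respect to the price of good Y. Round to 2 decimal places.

-0.30

At P_X = 11.13 and P_Y = 16.74: Q_X = 1992.206.
∂Q_X/∂P_Y = -2.14P_Y = -2.14(16.74) = -35.8236.
ε = (∂Q_X/∂P_Y)(P_Y/Q_X) = -35.8236 × (16.74/1992.206) ≈ -0.30.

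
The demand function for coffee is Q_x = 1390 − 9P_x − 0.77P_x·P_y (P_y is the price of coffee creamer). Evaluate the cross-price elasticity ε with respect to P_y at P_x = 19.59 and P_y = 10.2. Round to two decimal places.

-0.15

At P_x = 19.59 and P_y = 10.2: Q_x = 1059.830.
∂Q_x/∂P_y = -0.77P_x = -0.77(19.59) = -15.0843.
ε = (∂Q_x/∂P_y)(P_y/Q_x) = -15.0843 × (10.2/1059.830) ≈ -0.15.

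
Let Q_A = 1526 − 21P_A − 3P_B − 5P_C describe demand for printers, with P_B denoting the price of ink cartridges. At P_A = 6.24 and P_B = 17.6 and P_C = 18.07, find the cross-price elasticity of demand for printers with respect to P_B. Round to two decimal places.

-0.04

At P_A = 6.24 and P_B = 17.6 and P_C = 18.07: Q_A = 1251.81.
∂Q_A/∂P_B = -3.
ε = (∂Q_A/∂P_B)(P_B/Q_A) = -3 × (17.6/1251.81) ≈ -0.04.
Since ε < 0, printers and ink cartridges are complements.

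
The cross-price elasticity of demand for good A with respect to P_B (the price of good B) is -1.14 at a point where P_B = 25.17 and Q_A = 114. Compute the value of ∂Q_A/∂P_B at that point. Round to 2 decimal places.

ε = (∂Q_A/∂P_B)·(P_B/Q_A) ⇒ ∂Q_A/∂P_B = ε·Q_A/P_B = -1.14 × 114/25.17 ≈ -5.16.

-5.16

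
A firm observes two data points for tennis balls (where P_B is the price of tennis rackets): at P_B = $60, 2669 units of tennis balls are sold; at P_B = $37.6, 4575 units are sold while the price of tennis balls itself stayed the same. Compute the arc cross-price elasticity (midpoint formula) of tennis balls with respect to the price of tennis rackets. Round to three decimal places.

-1.146

ΔQ_A = 4575 − 2669 = 1906; ΔP_B = 37.6 − 60 = -22.4.
Midpoints: Q̄_A = 3622.0, P̄_B = 48.80.
ε = (ΔQ_A/Q̄_A)/(ΔP_B/P̄_B) = (1906/3622.0)/(-22.4/48.80) ≈ -1.146.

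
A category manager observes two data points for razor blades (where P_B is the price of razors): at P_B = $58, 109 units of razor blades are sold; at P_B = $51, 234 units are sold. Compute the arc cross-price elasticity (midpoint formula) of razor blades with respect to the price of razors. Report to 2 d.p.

ΔQ_A = 234 − 109 = 125; ΔP_B = 51 − 58 = -7.
Midpoints: Q̄_A = 171.5, P̄_B = 54.50.
ε = (ΔQ_A/Q̄_A)/(ΔP_B/P̄_B) = (125/171.5)/(-7/54.50) ≈ -5.67.
ε < 0: razor blades and razors are complements.

-5.67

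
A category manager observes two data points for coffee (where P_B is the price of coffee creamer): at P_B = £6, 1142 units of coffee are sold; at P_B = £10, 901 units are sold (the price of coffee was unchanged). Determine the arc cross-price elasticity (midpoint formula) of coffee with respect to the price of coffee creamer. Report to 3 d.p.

ΔQ_A = 901 − 1142 = -241; ΔP_B = 10 − 6 = 4.
Midpoints: Q̄_A = 1021.5, P̄_B = 8.00.
ε = (ΔQ_A/Q̄_A)/(ΔP_B/P̄_B) = (-241/1021.5)/(4/8.00) ≈ -0.472.

-0.472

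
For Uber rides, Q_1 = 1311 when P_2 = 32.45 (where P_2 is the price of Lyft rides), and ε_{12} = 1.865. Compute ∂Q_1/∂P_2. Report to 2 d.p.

75.35

ε = (∂Q_1/∂P_2)·(P_2/Q_1) ⇒ ∂Q_1/∂P_2 = ε·Q_1/P_2 = 1.865 × 1311/32.45 ≈ 75.35.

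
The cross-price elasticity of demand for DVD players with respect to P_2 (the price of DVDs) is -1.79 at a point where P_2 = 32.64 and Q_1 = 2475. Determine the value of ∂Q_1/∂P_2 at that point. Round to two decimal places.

-135.73

ε = (∂Q_1/∂P_2)·(P_2/Q_1) ⇒ ∂Q_1/∂P_2 = ε·Q_1/P_2 = -1.79 × 2475/32.64 ≈ -135.73.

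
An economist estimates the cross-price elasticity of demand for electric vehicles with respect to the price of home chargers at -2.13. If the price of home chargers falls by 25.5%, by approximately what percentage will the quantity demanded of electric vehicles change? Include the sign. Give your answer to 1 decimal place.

%ΔQ ≈ ε × %ΔP of home chargers = -2.13 × (-25.5%) = 54.3%.

54.3%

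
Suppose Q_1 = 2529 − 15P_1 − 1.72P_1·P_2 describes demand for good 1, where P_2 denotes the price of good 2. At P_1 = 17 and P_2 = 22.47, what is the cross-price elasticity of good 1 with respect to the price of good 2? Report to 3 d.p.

-0.406

At P_1 = 17 and P_2 = 22.47: Q_1 = 1616.977.
∂Q_1/∂P_2 = -1.72P_1 = -1.72(17) = -29.2400.
ε = (∂Q_1/∂P_2)(P_2/Q_1) = -29.2400 × (22.47/1616.977) ≈ -0.406.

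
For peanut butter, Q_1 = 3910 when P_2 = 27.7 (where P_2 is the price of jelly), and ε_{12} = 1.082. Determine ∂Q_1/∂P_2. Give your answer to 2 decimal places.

152.73

ε = (∂Q_1/∂P_2)·(P_2/Q_1) ⇒ ∂Q_1/∂P_2 = ε·Q_1/P_2 = 1.082 × 3910/27.7 ≈ 152.73.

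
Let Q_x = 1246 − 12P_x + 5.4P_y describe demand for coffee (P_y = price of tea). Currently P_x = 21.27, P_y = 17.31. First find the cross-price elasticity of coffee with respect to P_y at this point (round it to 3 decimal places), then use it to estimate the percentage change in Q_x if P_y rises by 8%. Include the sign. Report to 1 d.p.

0.7%

At P_x = 21.27, P_y = 17.31: Q_x = 1084.234.
∂Q_x/∂P_y = 5.4.
ε = (∂Q_x/∂P_y)(P_y/Q_x) = 5.4000 × 17.31/1084.234 ≈ 0.086.
%ΔQ_x ≈ ε × %ΔP_y = 0.086 × (8%) = 0.7%.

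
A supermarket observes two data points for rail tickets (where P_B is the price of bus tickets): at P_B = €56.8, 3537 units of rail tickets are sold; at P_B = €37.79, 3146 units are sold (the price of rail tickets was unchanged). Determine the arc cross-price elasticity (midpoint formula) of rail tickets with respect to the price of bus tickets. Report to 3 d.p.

ΔQ_A = 3146 − 3537 = -391; ΔP_B = 37.79 − 56.8 = -19.01.
Midpoints: Q̄_A = 3341.5, P̄_B = 47.30.
ε = (ΔQ_A/Q̄_A)/(ΔP_B/P̄_B) = (-391/3341.5)/(-19.01/47.30) ≈ 0.291.
ε > 0: rail tickets and bus tickets are substitutes.

0.291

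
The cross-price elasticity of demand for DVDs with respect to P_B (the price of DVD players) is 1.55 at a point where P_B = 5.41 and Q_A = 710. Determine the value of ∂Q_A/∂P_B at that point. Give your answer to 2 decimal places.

ε = (∂Q_A/∂P_B)·(P_B/Q_A) ⇒ ∂Q_A/∂P_B = ε·Q_A/P_B = 1.55 × 710/5.41 ≈ 203.42.

203.42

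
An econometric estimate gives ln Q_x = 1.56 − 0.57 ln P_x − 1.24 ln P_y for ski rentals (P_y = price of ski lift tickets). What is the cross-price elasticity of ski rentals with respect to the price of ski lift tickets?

-1.24

In a log-linear (constant-elasticity) demand function, the coefficient on ln P_y is the cross-price elasticity.
ε = -1.24. Negative, so ski rentals and ski lift tickets are complements.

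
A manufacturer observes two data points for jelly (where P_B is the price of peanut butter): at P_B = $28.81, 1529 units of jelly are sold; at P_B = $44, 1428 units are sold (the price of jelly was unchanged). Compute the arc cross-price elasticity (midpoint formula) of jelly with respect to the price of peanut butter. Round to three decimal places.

-0.164

ΔQ_A = 1428 − 1529 = -101; ΔP_B = 44 − 28.81 = 15.19.
Midpoints: Q̄_A = 1478.5, P̄_B = 36.41.
ε = (ΔQ_A/Q̄_A)/(ΔP_B/P̄_B) = (-101/1478.5)/(15.19/36.41) ≈ -0.164.
ε < 0: jelly and peanut butter are complements.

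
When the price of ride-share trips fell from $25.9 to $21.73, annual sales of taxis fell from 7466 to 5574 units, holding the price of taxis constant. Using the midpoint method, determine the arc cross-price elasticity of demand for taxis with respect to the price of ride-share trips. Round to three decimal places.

ΔQ_A = 5574 − 7466 = -1892; ΔP_B = 21.73 − 25.9 = -4.17.
Midpoints: Q̄_A = 6520.0, P̄_B = 23.81.
ε = (ΔQ_A/Q̄_A)/(ΔP_B/P̄_B) = (-1892/6520.0)/(-4.17/23.81) ≈ 1.657.
ε > 0: taxis and ride-share trips are substitutes.

1.657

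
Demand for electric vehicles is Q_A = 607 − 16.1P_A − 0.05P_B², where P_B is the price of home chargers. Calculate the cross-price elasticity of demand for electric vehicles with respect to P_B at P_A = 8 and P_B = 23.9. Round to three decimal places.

-0.127

At P_A = 8 and P_B = 23.9: Q_A = 449.639.
∂Q_A/∂P_B = -0.1P_B = -0.1(23.9) = -2.3900.
ε = (∂Q_A/∂P_B)(P_B/Q_A) = -2.3900 × (23.9/449.639) ≈ -0.127.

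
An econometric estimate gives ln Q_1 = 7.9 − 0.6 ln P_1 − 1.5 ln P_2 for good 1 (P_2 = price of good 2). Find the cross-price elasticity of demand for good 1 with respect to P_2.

In a log-linear (constant-elasticity) demand function, the coefficient on ln P_2 is the cross-price elasticity.
ε = -1.50. Negative, so good 1 and good 2 are complements.

-1.50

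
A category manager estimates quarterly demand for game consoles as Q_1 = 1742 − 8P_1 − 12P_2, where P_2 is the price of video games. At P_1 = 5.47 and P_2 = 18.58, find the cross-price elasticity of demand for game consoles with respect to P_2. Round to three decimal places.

-0.151

At P_1 = 5.47 and P_2 = 18.58: Q_1 = 1475.28.
∂Q_1/∂P_2 = -12.
ε = (∂Q_1/∂P_2)(P_2/Q_1) = -12 × (18.58/1475.28) ≈ -0.151.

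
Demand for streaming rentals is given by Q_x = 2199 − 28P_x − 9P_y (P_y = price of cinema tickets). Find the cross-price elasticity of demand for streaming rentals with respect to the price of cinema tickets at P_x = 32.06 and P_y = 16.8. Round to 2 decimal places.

-0.13

At P_x = 32.06 and P_y = 16.8: Q_x = 1150.12.
∂Q_x/∂P_y = -9.
ε = (∂Q_x/∂P_y)(P_y/Q_x) = -9 × (16.8/1150.12) ≈ -0.13.
Since ε < 0, streaming rentals and cinema tickets are complements.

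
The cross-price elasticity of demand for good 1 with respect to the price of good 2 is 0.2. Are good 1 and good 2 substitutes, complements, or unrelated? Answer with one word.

substitutes

ε = 0.2 > 0, so a higher price of good 2 raises demand for good 1: substitutes.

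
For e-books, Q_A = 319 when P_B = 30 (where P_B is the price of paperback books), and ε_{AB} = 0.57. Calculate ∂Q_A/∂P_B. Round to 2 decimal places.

6.06

ε = (∂Q_A/∂P_B)·(P_B/Q_A) ⇒ ∂Q_A/∂P_B = ε·Q_A/P_B = 0.57 × 319/30 ≈ 6.06.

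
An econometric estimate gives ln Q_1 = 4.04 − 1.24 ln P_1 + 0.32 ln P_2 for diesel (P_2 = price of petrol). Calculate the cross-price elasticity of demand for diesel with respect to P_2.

In a log-linear (constant-elasticity) demand function, the coefficient on ln P_2 is the cross-price elasticity.
ε = 0.32. Positive, so diesel and petrol are substitutes.

0.32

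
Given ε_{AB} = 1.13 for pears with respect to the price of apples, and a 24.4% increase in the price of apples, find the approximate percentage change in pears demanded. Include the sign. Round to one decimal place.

27.6%

%ΔQ ≈ ε × %ΔP of apples = 1.13 × (24.4%) = 27.6%.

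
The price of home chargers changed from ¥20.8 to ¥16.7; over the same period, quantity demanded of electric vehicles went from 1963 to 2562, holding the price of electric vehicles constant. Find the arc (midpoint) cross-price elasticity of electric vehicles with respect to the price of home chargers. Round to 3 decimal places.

-1.211

ΔQ_A = 2562 − 1963 = 599; ΔP_B = 16.7 − 20.8 = -4.1.
Midpoints: Q̄_A = 2262.5, P̄_B = 18.75.
ε = (ΔQ_A/Q̄_A)/(ΔP_B/P̄_B) = (599/2262.5)/(-4.1/18.75) ≈ -1.211.
ε < 0: electric vehicles and home chargers are complements.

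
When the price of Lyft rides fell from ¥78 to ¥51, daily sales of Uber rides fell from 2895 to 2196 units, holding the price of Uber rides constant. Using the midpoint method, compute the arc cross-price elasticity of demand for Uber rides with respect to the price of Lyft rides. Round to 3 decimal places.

0.656

ΔQ_A = 2196 − 2895 = -699; ΔP_B = 51 − 78 = -27.
Midpoints: Q̄_A = 2545.5, P̄_B = 64.50.
ε = (ΔQ_A/Q̄_A)/(ΔP_B/P̄_B) = (-699/2545.5)/(-27/64.50) ≈ 0.656.
ε > 0: Uber rides and Lyft rides are substitutes.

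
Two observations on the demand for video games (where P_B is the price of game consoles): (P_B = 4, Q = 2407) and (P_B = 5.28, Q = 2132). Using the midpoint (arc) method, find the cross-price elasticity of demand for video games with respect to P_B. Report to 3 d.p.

ΔQ_A = 2132 − 2407 = -275; ΔP_B = 5.28 − 4 = 1.28.
Midpoints: Q̄_A = 2269.5, P̄_B = 4.64.
ε = (ΔQ_A/Q̄_A)/(ΔP_B/P̄_B) = (-275/2269.5)/(1.28/4.64) ≈ -0.439.
ε < 0: video games and game consoles are complements.

-0.439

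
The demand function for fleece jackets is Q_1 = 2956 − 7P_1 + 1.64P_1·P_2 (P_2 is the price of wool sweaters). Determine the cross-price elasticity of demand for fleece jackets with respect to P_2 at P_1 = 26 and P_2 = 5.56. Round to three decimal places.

At P_1 = 26 and P_2 = 5.56: Q_1 = 3011.078.
∂Q_1/∂P_2 = 1.64P_1 = 1.64(26) = 42.6400.
ε = (∂Q_1/∂P_2)(P_2/Q_1) = 42.6400 × (5.56/3011.078) ≈ 0.079.
ε > 0: substitutes.

0.079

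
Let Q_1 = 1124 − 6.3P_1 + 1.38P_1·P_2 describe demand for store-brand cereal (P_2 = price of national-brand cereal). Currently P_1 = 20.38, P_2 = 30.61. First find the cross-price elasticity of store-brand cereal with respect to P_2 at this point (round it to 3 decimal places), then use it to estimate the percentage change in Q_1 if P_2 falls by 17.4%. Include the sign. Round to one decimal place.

-8.1%

At P_1 = 20.38, P_2 = 30.61: Q_1 = 1856.494.
∂Q_1/∂P_2 = 1.38P_1 = 28.1244.
ε = (∂Q_1/∂P_2)(P_2/Q_1) = 28.1244 × 30.61/1856.494 ≈ 0.464.
%ΔQ_1 ≈ ε × %ΔP_2 = 0.464 × (-17.4%) = -8.1%.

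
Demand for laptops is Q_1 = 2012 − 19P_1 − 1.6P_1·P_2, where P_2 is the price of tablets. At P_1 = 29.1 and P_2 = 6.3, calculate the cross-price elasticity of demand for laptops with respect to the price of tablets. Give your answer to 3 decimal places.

-0.252

At P_1 = 29.1 and P_2 = 6.3: Q_1 = 1165.772.
∂Q_1/∂P_2 = -1.6P_1 = -1.6(29.1) = -46.5600.
ε = (∂Q_1/∂P_2)(P_2/Q_1) = -46.5600 × (6.3/1165.772) ≈ -0.252.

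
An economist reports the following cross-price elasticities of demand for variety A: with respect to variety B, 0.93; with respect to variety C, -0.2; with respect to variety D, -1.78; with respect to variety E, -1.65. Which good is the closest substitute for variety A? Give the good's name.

Substitutes have ε > 0. Among the positive values, 0.93 (variety B) is largest.

variety B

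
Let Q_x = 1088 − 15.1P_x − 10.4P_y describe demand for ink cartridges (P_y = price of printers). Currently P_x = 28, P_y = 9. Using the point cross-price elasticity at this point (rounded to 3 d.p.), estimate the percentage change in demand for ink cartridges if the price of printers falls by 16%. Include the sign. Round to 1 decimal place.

2.6%

At P_x = 28, P_y = 9: Q_x = 571.6.
∂Q_x/∂P_y = -10.4.
ε = (∂Q_x/∂P_y)(P_y/Q_x) = -10.4000 × 9/571.6 ≈ -0.164.
%ΔQ_x ≈ ε × %ΔP_y = -0.164 × (-16%) = 2.6%.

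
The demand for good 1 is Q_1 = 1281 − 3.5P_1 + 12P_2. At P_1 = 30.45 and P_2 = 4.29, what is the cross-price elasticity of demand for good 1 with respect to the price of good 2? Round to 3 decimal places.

At P_1 = 30.45 and P_2 = 4.29: Q_1 = 1225.905.
∂Q_1/∂P_2 = 12.
ε = (∂Q_1/∂P_2)(P_2/Q_1) = 12 × (4.29/1225.905) ≈ 0.042.
Since ε > 0, good 1 and good 2 are substitutes.

0.042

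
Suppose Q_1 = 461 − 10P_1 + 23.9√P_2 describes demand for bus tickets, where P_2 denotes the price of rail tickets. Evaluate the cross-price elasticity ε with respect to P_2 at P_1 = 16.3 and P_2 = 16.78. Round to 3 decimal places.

0.124

At P_1 = 16.3 and P_2 = 16.78: Q_1 = 395.903.
∂Q_1/∂P_2 = 23.9/(2√P_2) = 23.9/(2√16.78) = 2.9172.
ε = (∂Q_1/∂P_2)(P_2/Q_1) = 2.9172 × (16.78/395.903) ≈ 0.124.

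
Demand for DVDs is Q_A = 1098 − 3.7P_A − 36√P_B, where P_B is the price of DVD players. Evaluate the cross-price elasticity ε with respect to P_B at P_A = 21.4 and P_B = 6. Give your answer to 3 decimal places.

-0.047

At P_A = 21.4 and P_B = 6: Q_A = 930.638.
∂Q_A/∂P_B = -36/(2√P_B) = -36/(2√6) = -7.3485.
ε = (∂Q_A/∂P_B)(P_B/Q_A) = -7.3485 × (6/930.638) ≈ -0.047.
ε < 0: complements.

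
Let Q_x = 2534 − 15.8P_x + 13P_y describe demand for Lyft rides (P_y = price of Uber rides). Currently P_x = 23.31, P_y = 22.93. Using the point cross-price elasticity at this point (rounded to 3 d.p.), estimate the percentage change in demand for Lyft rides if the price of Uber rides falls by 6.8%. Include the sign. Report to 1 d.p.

At P_x = 23.31, P_y = 22.93: Q_x = 2463.792.
∂Q_x/∂P_y = 13.
ε = (∂Q_x/∂P_y)(P_y/Q_x) = 13.0000 × 22.93/2463.792 ≈ 0.121.
%ΔQ_x ≈ ε × %ΔP_y = 0.121 × (-6.8%) = -0.8%.

-0.8%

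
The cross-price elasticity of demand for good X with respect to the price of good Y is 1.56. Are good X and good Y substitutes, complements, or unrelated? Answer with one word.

substitutes

ε = 1.56 > 0, so a higher price of good Y raises demand for good X: substitutes.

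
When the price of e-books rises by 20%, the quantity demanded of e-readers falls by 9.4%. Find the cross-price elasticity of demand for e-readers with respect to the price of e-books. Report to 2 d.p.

-0.47

ε = (%ΔQ of e-readers) / (%ΔP of e-books) = (-9.4%) / (20%) ≈ -0.47.
Negative cross-price elasticity: complements.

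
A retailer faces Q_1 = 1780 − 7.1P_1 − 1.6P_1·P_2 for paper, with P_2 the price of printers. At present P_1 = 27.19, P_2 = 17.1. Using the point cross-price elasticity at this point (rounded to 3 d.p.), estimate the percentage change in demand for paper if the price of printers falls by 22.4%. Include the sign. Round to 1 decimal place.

19.8%

At P_1 = 27.19, P_2 = 17.1: Q_1 = 843.033.
∂Q_1/∂P_2 = -1.6P_1 = -43.5040.
ε = (∂Q_1/∂P_2)(P_2/Q_1) = -43.5040 × 17.1/843.033 ≈ -0.882.
%ΔQ_1 ≈ ε × %ΔP_2 = -0.882 × (-22.4%) = 19.8%.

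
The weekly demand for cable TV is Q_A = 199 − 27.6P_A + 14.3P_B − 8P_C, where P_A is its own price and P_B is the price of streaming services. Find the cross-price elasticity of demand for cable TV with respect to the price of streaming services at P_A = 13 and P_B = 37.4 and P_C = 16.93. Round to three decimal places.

At P_A = 13 and P_B = 37.4 and P_C = 16.93: Q_A = 239.58.
∂Q_A/∂P_B = 14.3.
ε = (∂Q_A/∂P_B)(P_B/Q_A) = 14.3 × (37.4/239.58) ≈ 2.232.

2.232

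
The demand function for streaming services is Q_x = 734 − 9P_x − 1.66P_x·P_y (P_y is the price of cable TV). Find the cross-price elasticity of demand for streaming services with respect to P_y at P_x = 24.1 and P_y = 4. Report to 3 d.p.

-0.448

At P_x = 24.1 and P_y = 4: Q_x = 357.076.
∂Q_x/∂P_y = -1.66P_x = -1.66(24.1) = -40.0060.
ε = (∂Q_x/∂P_y)(P_y/Q_x) = -40.0060 × (4/357.076) ≈ -0.448.
ε < 0: complements.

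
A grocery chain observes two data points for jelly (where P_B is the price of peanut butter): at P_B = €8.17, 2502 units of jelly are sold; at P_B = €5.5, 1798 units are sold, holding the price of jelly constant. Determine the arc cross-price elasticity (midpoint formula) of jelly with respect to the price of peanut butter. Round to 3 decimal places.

ΔQ_A = 1798 − 2502 = -704; ΔP_B = 5.5 − 8.17 = -2.67.
Midpoints: Q̄_A = 2150.0, P̄_B = 6.83.
ε = (ΔQ_A/Q̄_A)/(ΔP_B/P̄_B) = (-704/2150.0)/(-2.67/6.83) ≈ 0.838.

0.838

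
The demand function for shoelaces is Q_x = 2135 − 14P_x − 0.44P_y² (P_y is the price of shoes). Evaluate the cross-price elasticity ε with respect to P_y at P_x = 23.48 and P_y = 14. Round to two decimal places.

At P_x = 23.48 and P_y = 14: Q_x = 1720.04.
∂Q_x/∂P_y = -0.88P_y = -0.88(14) = -12.3200.
ε = (∂Q_x/∂P_y)(P_y/Q_x) = -12.3200 × (14/1720.04) ≈ -0.10.
ε < 0: complements.

-0.10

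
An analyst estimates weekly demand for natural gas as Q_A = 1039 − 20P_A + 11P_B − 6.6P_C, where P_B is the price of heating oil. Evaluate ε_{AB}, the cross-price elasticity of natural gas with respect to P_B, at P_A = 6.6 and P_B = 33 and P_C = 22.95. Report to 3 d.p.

0.325

At P_A = 6.6 and P_B = 33 and P_C = 22.95: Q_A = 1118.53.
∂Q_A/∂P_B = 11.
ε = (∂Q_A/∂P_B)(P_B/Q_A) = 11 × (33/1118.53) ≈ 0.325.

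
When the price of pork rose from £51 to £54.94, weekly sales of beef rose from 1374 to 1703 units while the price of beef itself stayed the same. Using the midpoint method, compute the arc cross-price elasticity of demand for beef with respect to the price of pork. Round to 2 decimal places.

2.87

ΔQ_A = 1703 − 1374 = 329; ΔP_B = 54.94 − 51 = 3.94.
Midpoints: Q̄_A = 1538.5, P̄_B = 52.97.
ε = (ΔQ_A/Q̄_A)/(ΔP_B/P̄_B) = (329/1538.5)/(3.94/52.97) ≈ 2.87.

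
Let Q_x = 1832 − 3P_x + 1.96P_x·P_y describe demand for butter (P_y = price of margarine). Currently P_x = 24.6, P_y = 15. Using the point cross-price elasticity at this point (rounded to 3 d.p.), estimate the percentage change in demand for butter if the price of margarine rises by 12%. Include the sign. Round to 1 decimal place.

3.5%

At P_x = 24.6, P_y = 15: Q_x = 2481.44.
∂Q_x/∂P_y = 1.96P_x = 48.2160.
ε = (∂Q_x/∂P_y)(P_y/Q_x) = 48.2160 × 15/2481.44 ≈ 0.291.
%ΔQ_x ≈ ε × %ΔP_y = 0.291 × (12%) = 3.5%.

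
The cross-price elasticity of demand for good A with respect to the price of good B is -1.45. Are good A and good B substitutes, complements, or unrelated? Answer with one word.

complements

ε = -1.45 < 0, so a higher price of good B lowers demand for good A: complements.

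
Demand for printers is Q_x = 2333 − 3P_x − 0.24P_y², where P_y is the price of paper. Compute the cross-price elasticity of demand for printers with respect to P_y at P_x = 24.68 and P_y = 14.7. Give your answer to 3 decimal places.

At P_x = 24.68 and P_y = 14.7: Q_x = 2207.098.
∂Q_x/∂P_y = -0.48P_y = -0.48(14.7) = -7.0560.
ε = (∂Q_x/∂P_y)(P_y/Q_x) = -7.0560 × (14.7/2207.098) ≈ -0.047.
ε < 0: complements.

-0.047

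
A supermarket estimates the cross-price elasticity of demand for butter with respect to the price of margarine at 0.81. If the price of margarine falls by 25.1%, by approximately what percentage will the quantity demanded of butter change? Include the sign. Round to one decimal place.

%ΔQ ≈ ε × %ΔP of margarine = 0.81 × (-25.1%) = -20.3%.

-20.3%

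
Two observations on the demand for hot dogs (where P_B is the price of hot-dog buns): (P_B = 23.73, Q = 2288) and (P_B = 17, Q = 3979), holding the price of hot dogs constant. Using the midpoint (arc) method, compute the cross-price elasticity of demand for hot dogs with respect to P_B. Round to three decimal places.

ΔQ_A = 3979 − 2288 = 1691; ΔP_B = 17 − 23.73 = -6.73.
Midpoints: Q̄_A = 3133.5, P̄_B = 20.37.
ε = (ΔQ_A/Q̄_A)/(ΔP_B/P̄_B) = (1691/3133.5)/(-6.73/20.37) ≈ -1.633.
ε < 0: hot dogs and hot-dog buns are complements.

-1.633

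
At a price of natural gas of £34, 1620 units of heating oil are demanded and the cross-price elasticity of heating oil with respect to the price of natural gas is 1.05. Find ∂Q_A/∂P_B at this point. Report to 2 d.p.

50.03

ε = (∂Q_A/∂P_B)·(P_B/Q_A) ⇒ ∂Q_A/∂P_B = ε·Q_A/P_B = 1.05 × 1620/34 ≈ 50.03.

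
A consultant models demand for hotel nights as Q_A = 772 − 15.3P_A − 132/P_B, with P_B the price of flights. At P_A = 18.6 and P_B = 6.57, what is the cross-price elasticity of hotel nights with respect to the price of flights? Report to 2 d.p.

At P_A = 18.6 and P_B = 6.57: Q_A = 467.329.
∂Q_A/∂P_B = 132/P_B² = 3.0580.
ε = (∂Q_A/∂P_B)(P_B/Q_A) = 3.0580 × (6.57/467.329) ≈ 0.04.

0.04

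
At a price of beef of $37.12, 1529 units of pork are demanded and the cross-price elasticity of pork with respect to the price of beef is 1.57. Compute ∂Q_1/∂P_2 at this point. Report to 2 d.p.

64.67

ε = (∂Q_1/∂P_2)·(P_2/Q_1) ⇒ ∂Q_1/∂P_2 = ε·Q_1/P_2 = 1.57 × 1529/37.12 ≈ 64.67.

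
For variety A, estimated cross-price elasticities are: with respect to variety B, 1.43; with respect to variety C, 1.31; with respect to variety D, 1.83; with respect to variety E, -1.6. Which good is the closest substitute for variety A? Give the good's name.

variety D

Substitutes have ε > 0. Among the positive values, 1.83 (variety D) is largest.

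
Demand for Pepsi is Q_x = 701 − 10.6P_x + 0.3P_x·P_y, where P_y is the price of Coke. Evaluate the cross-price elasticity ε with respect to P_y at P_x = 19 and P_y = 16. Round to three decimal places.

At P_x = 19 and P_y = 16: Q_x = 590.8.
∂Q_x/∂P_y = 0.3P_x = 0.3(19) = 5.7000.
ε = (∂Q_x/∂P_y)(P_y/Q_x) = 5.7000 × (16/590.8) ≈ 0.154.
ε > 0: substitutes.

0.154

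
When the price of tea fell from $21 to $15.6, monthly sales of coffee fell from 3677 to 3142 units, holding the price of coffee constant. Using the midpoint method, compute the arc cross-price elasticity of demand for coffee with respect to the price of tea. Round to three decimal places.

0.532

ΔQ_A = 3142 − 3677 = -535; ΔP_B = 15.6 − 21 = -5.4.
Midpoints: Q̄_A = 3409.5, P̄_B = 18.30.
ε = (ΔQ_A/Q̄_A)/(ΔP_B/P̄_B) = (-535/3409.5)/(-5.4/18.30) ≈ 0.532.
ε > 0: coffee and tea are substitutes.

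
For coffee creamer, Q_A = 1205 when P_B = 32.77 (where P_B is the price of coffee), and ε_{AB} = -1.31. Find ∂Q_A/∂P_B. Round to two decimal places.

-48.17

ε = (∂Q_A/∂P_B)·(P_B/Q_A) ⇒ ∂Q_A/∂P_B = ε·Q_A/P_B = -1.31 × 1205/32.77 ≈ -48.17.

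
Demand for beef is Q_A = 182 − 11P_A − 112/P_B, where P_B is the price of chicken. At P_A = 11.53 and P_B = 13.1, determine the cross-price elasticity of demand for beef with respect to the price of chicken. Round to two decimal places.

0.18

At P_A = 11.53 and P_B = 13.1: Q_A = 46.620.
∂Q_A/∂P_B = 112/P_B² = 0.6526.
ε = (∂Q_A/∂P_B)(P_B/Q_A) = 0.6526 × (13.1/46.620) ≈ 0.18.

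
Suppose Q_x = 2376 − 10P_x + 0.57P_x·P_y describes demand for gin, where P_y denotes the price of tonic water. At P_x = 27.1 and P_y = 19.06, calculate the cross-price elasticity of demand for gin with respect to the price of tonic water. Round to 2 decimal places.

0.12

At P_x = 27.1 and P_y = 19.06: Q_x = 2399.420.
∂Q_x/∂P_y = 0.57P_x = 0.57(27.1) = 15.4470.
ε = (∂Q_x/∂P_y)(P_y/Q_x) = 15.4470 × (19.06/2399.420) ≈ 0.12.
ε > 0: substitutes.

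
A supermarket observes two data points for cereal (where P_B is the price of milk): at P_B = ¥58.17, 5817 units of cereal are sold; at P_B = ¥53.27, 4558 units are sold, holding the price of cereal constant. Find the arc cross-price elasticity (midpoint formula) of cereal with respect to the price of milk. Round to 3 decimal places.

2.760

ΔQ_A = 4558 − 5817 = -1259; ΔP_B = 53.27 − 58.17 = -4.9.
Midpoints: Q̄_A = 5187.5, P̄_B = 55.72.
ε = (ΔQ_A/Q̄_A)/(ΔP_B/P̄_B) = (-1259/5187.5)/(-4.9/55.72) ≈ 2.760.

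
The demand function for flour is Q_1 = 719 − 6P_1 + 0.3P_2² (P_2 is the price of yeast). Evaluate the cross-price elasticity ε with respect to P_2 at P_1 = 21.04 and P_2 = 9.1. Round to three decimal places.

At P_1 = 21.04 and P_2 = 9.1: Q_1 = 617.603.
∂Q_1/∂P_2 = 0.6P_2 = 0.6(9.1) = 5.4600.
ε = (∂Q_1/∂P_2)(P_2/Q_1) = 5.4600 × (9.1/617.603) ≈ 0.080.
ε > 0: substitutes.

0.080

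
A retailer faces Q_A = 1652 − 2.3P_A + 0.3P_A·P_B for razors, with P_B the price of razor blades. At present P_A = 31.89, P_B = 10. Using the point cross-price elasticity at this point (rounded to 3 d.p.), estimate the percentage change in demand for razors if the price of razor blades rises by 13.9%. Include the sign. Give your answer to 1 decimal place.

0.8%

At P_A = 31.89, P_B = 10: Q_A = 1674.323.
∂Q_A/∂P_B = 0.3P_A = 9.5670.
ε = (∂Q_A/∂P_B)(P_B/Q_A) = 9.5670 × 10/1674.323 ≈ 0.057.
%ΔQ_A ≈ ε × %ΔP_B = 0.057 × (13.9%) = 0.8%.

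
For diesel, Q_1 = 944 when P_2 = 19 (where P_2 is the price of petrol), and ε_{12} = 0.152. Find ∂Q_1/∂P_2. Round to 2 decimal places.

7.55

ε = (∂Q_1/∂P_2)·(P_2/Q_1) ⇒ ∂Q_1/∂P_2 = ε·Q_1/P_2 = 0.152 × 944/19 ≈ 7.55.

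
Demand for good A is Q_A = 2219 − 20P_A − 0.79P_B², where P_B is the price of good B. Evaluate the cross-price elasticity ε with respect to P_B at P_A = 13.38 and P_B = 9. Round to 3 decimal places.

-0.068

At P_A = 13.38 and P_B = 9: Q_A = 1887.41.
∂Q_A/∂P_B = -1.58P_B = -1.58(9) = -14.2200.
ε = (∂Q_A/∂P_B)(P_B/Q_A) = -14.2200 × (9/1887.41) ≈ -0.068.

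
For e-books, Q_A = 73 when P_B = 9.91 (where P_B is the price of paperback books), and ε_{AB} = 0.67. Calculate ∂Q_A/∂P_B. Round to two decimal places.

ε = (∂Q_A/∂P_B)·(P_B/Q_A) ⇒ ∂Q_A/∂P_B = ε·Q_A/P_B = 0.67 × 73/9.91 ≈ 4.94.

4.94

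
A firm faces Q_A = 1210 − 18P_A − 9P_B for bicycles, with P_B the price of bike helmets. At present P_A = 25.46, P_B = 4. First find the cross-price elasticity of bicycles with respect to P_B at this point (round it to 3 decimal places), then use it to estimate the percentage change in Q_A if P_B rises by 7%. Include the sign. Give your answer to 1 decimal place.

At P_A = 25.46, P_B = 4: Q_A = 715.72.
∂Q_A/∂P_B = -9.
ε = (∂Q_A/∂P_B)(P_B/Q_A) = -9.0000 × 4/715.72 ≈ -0.050.
%ΔQ_A ≈ ε × %ΔP_B = -0.050 × (7%) = -0.4%.

-0.4%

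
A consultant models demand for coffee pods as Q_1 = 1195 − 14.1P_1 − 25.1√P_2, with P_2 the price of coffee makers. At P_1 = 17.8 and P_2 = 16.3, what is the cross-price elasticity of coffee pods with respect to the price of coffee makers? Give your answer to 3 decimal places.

At P_1 = 17.8 and P_2 = 16.3: Q_1 = 842.683.
∂Q_1/∂P_2 = -25.1/(2√P_2) = -25.1/(2√16.3) = -3.1085.
ε = (∂Q_1/∂P_2)(P_2/Q_1) = -3.1085 × (16.3/842.683) ≈ -0.060.
ε < 0: complements.

-0.060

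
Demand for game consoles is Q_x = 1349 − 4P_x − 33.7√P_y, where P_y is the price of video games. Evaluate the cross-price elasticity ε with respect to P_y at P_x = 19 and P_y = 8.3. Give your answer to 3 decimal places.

At P_x = 19 and P_y = 8.3: Q_x = 1175.911.
∂Q_x/∂P_y = -33.7/(2√P_y) = -33.7/(2√8.3) = -5.8487.
ε = (∂Q_x/∂P_y)(P_y/Q_x) = -5.8487 × (8.3/1175.911) ≈ -0.041.

-0.041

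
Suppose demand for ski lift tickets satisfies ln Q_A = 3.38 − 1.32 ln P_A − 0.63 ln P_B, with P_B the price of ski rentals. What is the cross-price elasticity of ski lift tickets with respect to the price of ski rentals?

In a log-linear (constant-elasticity) demand function, the coefficient on ln P_B is the cross-price elasticity.
ε = -0.63. Negative, so ski lift tickets and ski rentals are complements.

-0.63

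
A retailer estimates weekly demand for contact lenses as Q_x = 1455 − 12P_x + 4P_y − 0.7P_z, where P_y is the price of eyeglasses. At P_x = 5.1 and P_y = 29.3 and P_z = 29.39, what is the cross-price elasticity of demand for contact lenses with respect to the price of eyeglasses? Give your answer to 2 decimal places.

At P_x = 5.1 and P_y = 29.3 and P_z = 29.39: Q_x = 1490.427.
∂Q_x/∂P_y = 4.
ε = (∂Q_x/∂P_y)(P_y/Q_x) = 4 × (29.3/1490.427) ≈ 0.08.
Since ε > 0, contact lenses and eyeglasses are substitutes.

0.08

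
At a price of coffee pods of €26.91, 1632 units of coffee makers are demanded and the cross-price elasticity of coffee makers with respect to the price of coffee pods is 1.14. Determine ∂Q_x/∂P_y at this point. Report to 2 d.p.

ε = (∂Q_x/∂P_y)·(P_y/Q_x) ⇒ ∂Q_x/∂P_y = ε·Q_x/P_y = 1.14 × 1632/26.91 ≈ 69.14.

69.14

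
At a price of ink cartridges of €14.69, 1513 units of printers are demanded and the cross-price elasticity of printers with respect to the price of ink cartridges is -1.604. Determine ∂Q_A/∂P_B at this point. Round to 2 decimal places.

-165.20

ε = (∂Q_A/∂P_B)·(P_B/Q_A) ⇒ ∂Q_A/∂P_B = ε·Q_A/P_B = -1.604 × 1513/14.69 ≈ -165.20.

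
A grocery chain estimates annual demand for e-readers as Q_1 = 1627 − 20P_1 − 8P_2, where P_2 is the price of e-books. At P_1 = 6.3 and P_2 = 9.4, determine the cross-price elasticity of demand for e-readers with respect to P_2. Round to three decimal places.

-0.053

At P_1 = 6.3 and P_2 = 9.4: Q_1 = 1425.8.
∂Q_1/∂P_2 = -8.
ε = (∂Q_1/∂P_2)(P_2/Q_1) = -8 × (9.4/1425.8) ≈ -0.053.
Since ε < 0, e-readers and e-books are complements.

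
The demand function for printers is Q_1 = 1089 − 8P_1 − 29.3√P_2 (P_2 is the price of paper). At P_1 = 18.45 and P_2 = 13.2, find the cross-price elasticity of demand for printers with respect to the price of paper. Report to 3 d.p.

At P_1 = 18.45 and P_2 = 13.2: Q_1 = 834.948.
∂Q_1/∂P_2 = -29.3/(2√P_2) = -29.3/(2√13.2) = -4.0323.
ε = (∂Q_1/∂P_2)(P_2/Q_1) = -4.0323 × (13.2/834.948) ≈ -0.064.
ε < 0: complements.

-0.064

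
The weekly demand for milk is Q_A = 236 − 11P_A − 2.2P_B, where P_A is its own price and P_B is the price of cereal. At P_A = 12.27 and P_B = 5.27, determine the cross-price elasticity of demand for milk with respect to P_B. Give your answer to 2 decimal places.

-0.13

At P_A = 12.27 and P_B = 5.27: Q_A = 89.436.
∂Q_A/∂P_B = -2.2.
ε = (∂Q_A/∂P_B)(P_B/Q_A) = -2.2 × (5.27/89.436) ≈ -0.13.
Since ε < 0, milk and cereal are complements.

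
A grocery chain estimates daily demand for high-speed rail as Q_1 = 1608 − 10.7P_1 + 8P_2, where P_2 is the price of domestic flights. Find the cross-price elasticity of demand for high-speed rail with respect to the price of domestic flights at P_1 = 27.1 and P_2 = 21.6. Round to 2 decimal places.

At P_1 = 27.1 and P_2 = 21.6: Q_1 = 1490.83.
∂Q_1/∂P_2 = 8.
ε = (∂Q_1/∂P_2)(P_2/Q_1) = 8 × (21.6/1490.83) ≈ 0.12.
Since ε > 0, high-speed rail and domestic flights are substitutes.

0.12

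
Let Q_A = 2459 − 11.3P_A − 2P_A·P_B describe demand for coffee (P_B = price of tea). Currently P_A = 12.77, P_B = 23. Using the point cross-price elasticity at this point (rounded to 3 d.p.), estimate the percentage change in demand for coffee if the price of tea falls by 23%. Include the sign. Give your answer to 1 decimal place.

7.8%

At P_A = 12.77, P_B = 23: Q_A = 1727.279.
∂Q_A/∂P_B = -2P_A = -25.5400.
ε = (∂Q_A/∂P_B)(P_B/Q_A) = -25.5400 × 23/1727.279 ≈ -0.340.
%ΔQ_A ≈ ε × %ΔP_B = -0.340 × (-23%) = 7.8%.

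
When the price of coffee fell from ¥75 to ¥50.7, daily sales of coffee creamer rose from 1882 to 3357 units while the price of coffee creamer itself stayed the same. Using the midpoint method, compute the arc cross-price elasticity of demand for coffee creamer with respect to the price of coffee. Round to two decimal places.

-1.46

ΔQ_A = 3357 − 1882 = 1475; ΔP_B = 50.7 − 75 = -24.3.
Midpoints: Q̄_A = 2619.5, P̄_B = 62.85.
ε = (ΔQ_A/Q̄_A)/(ΔP_B/P̄_B) = (1475/2619.5)/(-24.3/62.85) ≈ -1.46.
ε < 0: coffee creamer and coffee are complements.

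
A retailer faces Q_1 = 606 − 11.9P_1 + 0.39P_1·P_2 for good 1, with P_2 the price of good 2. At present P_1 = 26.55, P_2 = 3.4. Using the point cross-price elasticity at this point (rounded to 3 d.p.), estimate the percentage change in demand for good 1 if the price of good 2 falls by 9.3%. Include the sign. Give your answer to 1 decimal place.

At P_1 = 26.55, P_2 = 3.4: Q_1 = 325.260.
∂Q_1/∂P_2 = 0.39P_1 = 10.3545.
ε = (∂Q_1/∂P_2)(P_2/Q_1) = 10.3545 × 3.4/325.260 ≈ 0.108.
%ΔQ_1 ≈ ε × %ΔP_2 = 0.108 × (-9.3%) = -1.0%.

-1.0%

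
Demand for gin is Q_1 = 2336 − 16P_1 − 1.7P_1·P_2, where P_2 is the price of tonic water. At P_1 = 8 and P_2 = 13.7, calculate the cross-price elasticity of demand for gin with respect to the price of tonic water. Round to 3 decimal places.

At P_1 = 8 and P_2 = 13.7: Q_1 = 2021.68.
∂Q_1/∂P_2 = -1.7P_1 = -1.7(8) = -13.6000.
ε = (∂Q_1/∂P_2)(P_2/Q_1) = -13.6000 × (13.7/2021.68) ≈ -0.092.

-0.092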